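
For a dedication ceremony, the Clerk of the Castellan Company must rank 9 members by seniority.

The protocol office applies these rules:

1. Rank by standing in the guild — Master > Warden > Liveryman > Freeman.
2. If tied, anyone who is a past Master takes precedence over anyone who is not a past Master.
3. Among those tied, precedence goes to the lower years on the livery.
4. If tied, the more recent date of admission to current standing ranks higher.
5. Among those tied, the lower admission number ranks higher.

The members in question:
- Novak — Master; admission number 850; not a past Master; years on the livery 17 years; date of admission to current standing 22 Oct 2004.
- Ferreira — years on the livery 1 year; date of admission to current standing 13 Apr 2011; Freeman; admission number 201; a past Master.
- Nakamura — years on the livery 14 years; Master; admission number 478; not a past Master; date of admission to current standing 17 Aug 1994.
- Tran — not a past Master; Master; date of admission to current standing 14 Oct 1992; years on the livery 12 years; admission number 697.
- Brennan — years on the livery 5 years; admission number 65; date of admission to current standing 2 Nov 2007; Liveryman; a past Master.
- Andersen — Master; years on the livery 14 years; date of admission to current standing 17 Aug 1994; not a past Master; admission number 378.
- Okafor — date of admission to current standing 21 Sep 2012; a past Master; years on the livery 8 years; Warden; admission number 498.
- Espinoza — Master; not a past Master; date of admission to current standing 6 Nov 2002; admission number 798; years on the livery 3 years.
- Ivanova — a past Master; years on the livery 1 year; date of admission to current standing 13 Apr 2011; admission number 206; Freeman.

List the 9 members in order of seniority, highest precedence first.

Espinoza, Tran, Andersen, Nakamura, Novak, Okafor, Brennan, Ferreira, Ivanova

By standing in the guild: Espinoza, Tran, Andersen, Nakamura and Novak (Master); then Okafor (Warden); then Brennan (Liveryman); then Ferreira and Ivanova (Freeman).
Espinoza, Tran, Andersen, Nakamura and Novak are each not a past Master, so the next rule applies.
Among Espinoza, Tran, Andersen, Nakamura and Novak, by years on the livery (lower first): Espinoza (3 years) before Tran (12 years) before Andersen and Nakamura (14 years) before Novak (17 years).
Andersen and Nakamura both have date of admission to current standing 17 Aug 1994, so the next rule applies.
Among Andersen and Nakamura, by admission number (lower first): Andersen (378) before Nakamura (478).
Ferreira and Ivanova are each a past Master, so the next rule applies.
Ferreira and Ivanova both have years on the livery 1 year, so the next rule applies.
Ferreira and Ivanova both have date of admission to current standing 13 Apr 2011, so the next rule applies.
Among Ferreira and Ivanova, by admission number (lower first): Ferreira (201) before Ivanova (206).
Full order: Espinoza, Tran, Andersen, Nakamura, Novak, Okafor, Brennan, Ferreira, Ivanova.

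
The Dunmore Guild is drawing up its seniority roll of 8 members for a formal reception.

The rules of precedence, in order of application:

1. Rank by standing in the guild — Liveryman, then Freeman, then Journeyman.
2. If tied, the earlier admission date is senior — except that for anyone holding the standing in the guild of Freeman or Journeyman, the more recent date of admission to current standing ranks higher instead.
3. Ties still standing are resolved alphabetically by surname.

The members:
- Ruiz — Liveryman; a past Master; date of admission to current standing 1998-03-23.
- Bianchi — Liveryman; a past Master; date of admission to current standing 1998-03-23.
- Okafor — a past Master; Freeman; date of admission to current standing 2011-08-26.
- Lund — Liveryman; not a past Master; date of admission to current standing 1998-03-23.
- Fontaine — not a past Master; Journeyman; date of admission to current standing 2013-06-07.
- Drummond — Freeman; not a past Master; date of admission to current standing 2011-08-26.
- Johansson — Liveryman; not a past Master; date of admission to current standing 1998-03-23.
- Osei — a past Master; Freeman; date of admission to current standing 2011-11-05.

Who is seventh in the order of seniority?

Okafor

By standing in the guild: Bianchi, Johansson, Lund and Ruiz (Liveryman); then Osei, Drummond and Okafor (Freeman); then Fontaine (Journeyman).
Bianchi, Johansson, Lund and Ruiz all have date of admission to current standing 1998-03-23, so the next rule applies.
Among Bianchi, Johansson, Lund and Ruiz, alphabetically by surname: Bianchi before Johansson before Lund before Ruiz.
Among Osei, Drummond and Okafor, by date of admission to current standing (later first) (reversed rule for this group): Osei (2011-11-05) before Drummond and Okafor (2011-08-26).
Among Drummond and Okafor, alphabetically by surname: Drummond before Okafor.
Order: Bianchi, Johansson, Lund, Ruiz, Osei, Drummond, Okafor, Fontaine.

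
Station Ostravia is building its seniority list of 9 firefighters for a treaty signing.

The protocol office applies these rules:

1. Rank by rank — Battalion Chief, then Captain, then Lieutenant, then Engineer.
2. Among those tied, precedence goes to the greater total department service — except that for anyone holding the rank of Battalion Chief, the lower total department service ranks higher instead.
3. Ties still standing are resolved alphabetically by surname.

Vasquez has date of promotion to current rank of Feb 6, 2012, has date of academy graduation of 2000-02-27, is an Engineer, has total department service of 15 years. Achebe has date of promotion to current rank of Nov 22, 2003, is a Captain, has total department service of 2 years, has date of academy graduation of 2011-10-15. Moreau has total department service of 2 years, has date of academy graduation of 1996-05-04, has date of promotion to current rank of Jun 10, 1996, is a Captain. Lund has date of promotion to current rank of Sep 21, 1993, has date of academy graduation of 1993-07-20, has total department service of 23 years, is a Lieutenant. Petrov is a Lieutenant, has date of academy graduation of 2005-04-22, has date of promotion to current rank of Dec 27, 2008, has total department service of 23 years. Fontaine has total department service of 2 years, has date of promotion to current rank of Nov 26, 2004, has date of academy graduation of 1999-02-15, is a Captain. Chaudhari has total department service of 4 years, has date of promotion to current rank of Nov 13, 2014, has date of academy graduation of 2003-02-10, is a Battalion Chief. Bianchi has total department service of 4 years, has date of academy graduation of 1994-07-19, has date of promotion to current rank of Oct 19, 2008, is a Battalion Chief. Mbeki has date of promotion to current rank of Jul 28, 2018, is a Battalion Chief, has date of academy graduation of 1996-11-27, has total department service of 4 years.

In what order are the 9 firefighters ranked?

By rank: Bianchi, Chaudhari and Mbeki (Battalion Chief); then Achebe, Fontaine and Moreau (Captain); then Lund and Petrov (Lieutenant); then Vasquez (Engineer).
Bianchi, Chaudhari and Mbeki all have total department service 4 years, so the next rule applies.
Among Bianchi, Chaudhari and Mbeki, alphabetically by surname: Bianchi before Chaudhari before Mbeki.
Achebe, Fontaine and Moreau all have total department service 2 years, so the next rule applies.
Among Achebe, Fontaine and Moreau, alphabetically by surname: Achebe before Fontaine before Moreau.
Lund and Petrov both have total department service 23 years, so the next rule applies.
Among Lund and Petrov, alphabetically by surname: Lund before Petrov.
Full order: Bianchi, Chaudhari, Mbeki, Achebe, Fontaine, Moreau, Lund, Petrov, Vasquez.

Bianchi, Chaudhari, Mbeki, Achebe, Fontaine, Moreau, Lund, Petrov, Vasquez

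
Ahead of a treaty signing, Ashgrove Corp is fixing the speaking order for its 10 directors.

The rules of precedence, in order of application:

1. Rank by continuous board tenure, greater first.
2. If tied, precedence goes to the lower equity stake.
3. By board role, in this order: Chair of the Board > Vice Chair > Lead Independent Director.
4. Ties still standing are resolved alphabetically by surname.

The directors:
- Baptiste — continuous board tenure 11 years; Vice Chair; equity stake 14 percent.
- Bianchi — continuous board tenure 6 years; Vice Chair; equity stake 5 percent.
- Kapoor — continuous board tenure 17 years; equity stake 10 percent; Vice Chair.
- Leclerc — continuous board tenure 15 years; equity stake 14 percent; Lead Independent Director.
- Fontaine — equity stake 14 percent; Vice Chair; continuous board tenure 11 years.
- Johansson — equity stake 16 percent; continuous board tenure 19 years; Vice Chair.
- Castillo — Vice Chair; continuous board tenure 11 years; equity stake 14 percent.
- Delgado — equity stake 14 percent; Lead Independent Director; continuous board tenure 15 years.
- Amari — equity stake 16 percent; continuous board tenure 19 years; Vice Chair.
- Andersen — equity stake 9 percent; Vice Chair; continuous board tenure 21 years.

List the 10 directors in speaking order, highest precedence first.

By continuous board tenure (higher first): Andersen (21 years); then Amari and Johansson (both 19 years); then Kapoor (17 years); then Delgado and Leclerc (both 15 years); then Baptiste, Castillo and Fontaine (each 11 years); then Bianchi (6 years).
Amari and Johansson both have equity stake 16 percent, so the next rule applies.
Amari and Johansson are each Vice Chair, so the next rule applies.
Among Amari and Johansson, alphabetically by surname: Amari before Johansson.
Delgado and Leclerc both have equity stake 14 percent, so the next rule applies.
Delgado and Leclerc are each Lead Independent Director, so the next rule applies.
Among Delgado and Leclerc, alphabetically by surname: Delgado before Leclerc.
Baptiste, Castillo and Fontaine all have equity stake 14 percent, so the next rule applies.
Baptiste, Castillo and Fontaine are each Vice Chair, so the next rule applies.
Among Baptiste, Castillo and Fontaine, alphabetically by surname: Baptiste before Castillo before Fontaine.
Full order: Andersen, Amari, Johansson, Kapoor, Delgado, Leclerc, Baptiste, Castillo, Fontaine, Bianchi.

Andersen, Amari, Johansson, Kapoor, Delgado, Leclerc, Baptiste, Castillo, Fontaine, Bianchi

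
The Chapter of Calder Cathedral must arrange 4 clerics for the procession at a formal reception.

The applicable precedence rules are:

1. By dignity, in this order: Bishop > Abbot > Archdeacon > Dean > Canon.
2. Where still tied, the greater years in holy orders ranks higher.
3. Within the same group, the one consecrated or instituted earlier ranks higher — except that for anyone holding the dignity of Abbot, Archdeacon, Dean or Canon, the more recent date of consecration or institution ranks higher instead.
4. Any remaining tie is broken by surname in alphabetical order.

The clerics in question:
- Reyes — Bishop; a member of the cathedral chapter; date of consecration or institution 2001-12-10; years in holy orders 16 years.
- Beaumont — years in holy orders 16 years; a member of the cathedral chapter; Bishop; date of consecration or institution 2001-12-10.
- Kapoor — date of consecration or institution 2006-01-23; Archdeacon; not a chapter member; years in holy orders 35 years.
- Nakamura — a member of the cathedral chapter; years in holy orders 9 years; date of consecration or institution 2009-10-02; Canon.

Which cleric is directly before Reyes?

Beaumont

By dignity: Beaumont and Reyes (Bishop); then Kapoor (Archdeacon); then Nakamura (Canon).
Beaumont and Reyes both have years in holy orders 16 years, so the next rule applies.
Beaumont and Reyes both have date of consecration or institution 2001-12-10, so the next rule applies.
Among Beaumont and Reyes, alphabetically by surname: Beaumont before Reyes.
Order: Beaumont, Reyes, Kapoor, Nakamura.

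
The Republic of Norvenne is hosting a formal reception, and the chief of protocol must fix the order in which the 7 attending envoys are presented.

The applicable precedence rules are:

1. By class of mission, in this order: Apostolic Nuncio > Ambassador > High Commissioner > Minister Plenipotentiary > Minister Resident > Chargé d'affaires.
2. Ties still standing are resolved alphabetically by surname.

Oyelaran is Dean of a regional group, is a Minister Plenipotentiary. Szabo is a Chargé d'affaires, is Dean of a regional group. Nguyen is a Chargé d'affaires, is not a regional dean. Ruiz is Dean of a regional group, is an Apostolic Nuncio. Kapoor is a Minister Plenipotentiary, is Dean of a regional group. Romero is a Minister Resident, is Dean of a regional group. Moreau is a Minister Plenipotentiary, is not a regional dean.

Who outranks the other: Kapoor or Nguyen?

By class of mission: Ruiz (Apostolic Nuncio); then Kapoor, Moreau and Oyelaran (Minister Plenipotentiary); then Romero (Minister Resident); then Nguyen and Szabo (Chargé d'affaires).
Among Kapoor, Moreau and Oyelaran, alphabetically by surname: Kapoor before Moreau before Oyelaran.
Among Nguyen and Szabo, alphabetically by surname: Nguyen before Szabo.
So Kapoor takes precedence.

Kapoor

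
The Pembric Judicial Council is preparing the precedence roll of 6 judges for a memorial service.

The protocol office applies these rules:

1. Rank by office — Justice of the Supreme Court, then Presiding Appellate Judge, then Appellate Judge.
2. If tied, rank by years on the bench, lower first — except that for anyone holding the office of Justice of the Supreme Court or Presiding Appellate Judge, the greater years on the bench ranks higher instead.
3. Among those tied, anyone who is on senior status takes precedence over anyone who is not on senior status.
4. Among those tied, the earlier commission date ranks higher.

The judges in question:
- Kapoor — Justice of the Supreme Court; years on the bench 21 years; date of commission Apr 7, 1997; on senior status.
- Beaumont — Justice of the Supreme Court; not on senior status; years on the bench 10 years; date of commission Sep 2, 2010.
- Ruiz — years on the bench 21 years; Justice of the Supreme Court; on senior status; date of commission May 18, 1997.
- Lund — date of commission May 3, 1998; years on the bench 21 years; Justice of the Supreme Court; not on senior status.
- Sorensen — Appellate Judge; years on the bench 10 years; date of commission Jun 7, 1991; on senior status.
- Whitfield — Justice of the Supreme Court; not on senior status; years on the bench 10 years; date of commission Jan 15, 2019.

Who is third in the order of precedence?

By office: Kapoor, Ruiz, Lund, Beaumont and Whitfield (Justice of the Supreme Court); then Sorensen (Appellate Judge).
Among Kapoor, Ruiz, Lund, Beaumont and Whitfield, by years on the bench (higher first) (reversed rule for this group): Kapoor, Ruiz and Lund (21 years) before Beaumont and Whitfield (10 years).
Among Kapoor, Ruiz and Lund, on senior status before not on senior status: Kapoor and Ruiz (on senior status) before Lund (not on senior status).
Among Kapoor and Ruiz, by date of commission (earlier first): Kapoor (Apr 7, 1997) before Ruiz (May 18, 1997).
Beaumont and Whitfield are each not on senior status, so the next rule applies.
Among Beaumont and Whitfield, by date of commission (earlier first): Beaumont (Sep 2, 2010) before Whitfield (Jan 15, 2019).
Order: Kapoor, Ruiz, Lund, Beaumont, Whitfield, Sorensen.

Lund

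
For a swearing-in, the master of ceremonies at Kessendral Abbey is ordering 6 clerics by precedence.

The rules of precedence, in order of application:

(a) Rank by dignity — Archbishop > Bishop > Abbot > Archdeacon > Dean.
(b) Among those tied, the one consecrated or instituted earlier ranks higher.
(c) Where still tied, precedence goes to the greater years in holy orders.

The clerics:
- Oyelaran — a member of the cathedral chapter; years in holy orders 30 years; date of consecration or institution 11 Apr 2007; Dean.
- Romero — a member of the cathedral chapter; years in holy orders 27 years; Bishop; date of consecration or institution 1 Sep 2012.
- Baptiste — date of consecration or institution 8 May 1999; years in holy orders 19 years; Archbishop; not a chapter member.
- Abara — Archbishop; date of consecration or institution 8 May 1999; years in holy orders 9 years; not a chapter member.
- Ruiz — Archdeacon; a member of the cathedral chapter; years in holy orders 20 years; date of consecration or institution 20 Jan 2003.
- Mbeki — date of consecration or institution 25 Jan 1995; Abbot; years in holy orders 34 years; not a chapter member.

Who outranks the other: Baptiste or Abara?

By dignity: Baptiste and Abara (Archbishop); then Romero (Bishop); then Mbeki (Abbot); then Ruiz (Archdeacon); then Oyelaran (Dean).
Baptiste and Abara both have date of consecration or institution 8 May 1999, so the next rule applies.
Among Baptiste and Abara, by years in holy orders (higher first): Baptiste (19 years) before Abara (9 years).
So Baptiste takes precedence.

Baptiste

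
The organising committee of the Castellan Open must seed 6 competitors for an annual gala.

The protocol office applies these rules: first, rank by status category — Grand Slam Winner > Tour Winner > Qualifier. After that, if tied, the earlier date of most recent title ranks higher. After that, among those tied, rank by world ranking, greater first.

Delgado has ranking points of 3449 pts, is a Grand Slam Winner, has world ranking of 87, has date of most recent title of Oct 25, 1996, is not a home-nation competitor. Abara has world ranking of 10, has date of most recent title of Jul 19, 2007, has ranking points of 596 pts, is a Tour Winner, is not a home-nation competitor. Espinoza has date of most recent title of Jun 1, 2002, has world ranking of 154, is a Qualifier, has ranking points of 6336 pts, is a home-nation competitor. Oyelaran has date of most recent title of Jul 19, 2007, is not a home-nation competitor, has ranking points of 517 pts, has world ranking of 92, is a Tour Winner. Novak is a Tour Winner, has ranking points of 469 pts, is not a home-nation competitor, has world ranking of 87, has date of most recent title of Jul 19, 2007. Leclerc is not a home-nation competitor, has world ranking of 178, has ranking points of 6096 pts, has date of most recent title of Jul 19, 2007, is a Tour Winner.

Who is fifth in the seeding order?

Abara

By status category: Delgado (Grand Slam Winner); then Leclerc, Oyelaran, Novak and Abara (Tour Winner); then Espinoza (Qualifier).
Leclerc, Oyelaran, Novak and Abara all have date of most recent title Jul 19, 2007, so the next rule applies.
Among Leclerc, Oyelaran, Novak and Abara, by world ranking (higher first): Leclerc (178) before Oyelaran (92) before Novak (87) before Abara (10).
Order: Delgado, Leclerc, Oyelaran, Novak, Abara, Espinoza.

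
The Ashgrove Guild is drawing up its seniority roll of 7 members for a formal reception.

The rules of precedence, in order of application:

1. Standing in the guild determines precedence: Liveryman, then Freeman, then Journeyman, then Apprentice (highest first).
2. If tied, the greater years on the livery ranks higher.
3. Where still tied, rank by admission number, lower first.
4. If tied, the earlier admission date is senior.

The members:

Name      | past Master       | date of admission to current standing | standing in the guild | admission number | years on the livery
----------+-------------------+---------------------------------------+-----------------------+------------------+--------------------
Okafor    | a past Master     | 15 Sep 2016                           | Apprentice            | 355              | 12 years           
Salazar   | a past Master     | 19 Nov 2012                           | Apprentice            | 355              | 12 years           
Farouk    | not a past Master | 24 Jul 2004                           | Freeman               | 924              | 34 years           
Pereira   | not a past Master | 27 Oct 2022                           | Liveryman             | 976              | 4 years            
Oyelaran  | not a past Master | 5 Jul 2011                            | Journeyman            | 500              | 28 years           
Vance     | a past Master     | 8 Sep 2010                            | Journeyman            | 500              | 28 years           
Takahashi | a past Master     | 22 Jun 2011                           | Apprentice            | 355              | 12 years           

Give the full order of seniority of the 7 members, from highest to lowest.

By standing in the guild: Pereira (Liveryman); then Farouk (Freeman); then Vance and Oyelaran (Journeyman); then Takahashi, Salazar and Okafor (Apprentice).
Vance and Oyelaran both have years on the livery 28 years, so the next rule applies.
Vance and Oyelaran both have admission number 500, so the next rule applies.
Among Vance and Oyelaran, by date of admission to current standing (earlier first): Vance (8 Sep 2010) before Oyelaran (5 Jul 2011).
Takahashi, Salazar and Okafor all have years on the livery 12 years, so the next rule applies.
Takahashi, Salazar and Okafor all have admission number 355, so the next rule applies.
Among Takahashi, Salazar and Okafor, by date of admission to current standing (earlier first): Takahashi (22 Jun 2011) before Salazar (19 Nov 2012) before Okafor (15 Sep 2016).
Full order: Pereira, Farouk, Vance, Oyelaran, Takahashi, Salazar, Okafor.

Pereira, Farouk, Vance, Oyelaran, Takahashi, Salazar, Okafor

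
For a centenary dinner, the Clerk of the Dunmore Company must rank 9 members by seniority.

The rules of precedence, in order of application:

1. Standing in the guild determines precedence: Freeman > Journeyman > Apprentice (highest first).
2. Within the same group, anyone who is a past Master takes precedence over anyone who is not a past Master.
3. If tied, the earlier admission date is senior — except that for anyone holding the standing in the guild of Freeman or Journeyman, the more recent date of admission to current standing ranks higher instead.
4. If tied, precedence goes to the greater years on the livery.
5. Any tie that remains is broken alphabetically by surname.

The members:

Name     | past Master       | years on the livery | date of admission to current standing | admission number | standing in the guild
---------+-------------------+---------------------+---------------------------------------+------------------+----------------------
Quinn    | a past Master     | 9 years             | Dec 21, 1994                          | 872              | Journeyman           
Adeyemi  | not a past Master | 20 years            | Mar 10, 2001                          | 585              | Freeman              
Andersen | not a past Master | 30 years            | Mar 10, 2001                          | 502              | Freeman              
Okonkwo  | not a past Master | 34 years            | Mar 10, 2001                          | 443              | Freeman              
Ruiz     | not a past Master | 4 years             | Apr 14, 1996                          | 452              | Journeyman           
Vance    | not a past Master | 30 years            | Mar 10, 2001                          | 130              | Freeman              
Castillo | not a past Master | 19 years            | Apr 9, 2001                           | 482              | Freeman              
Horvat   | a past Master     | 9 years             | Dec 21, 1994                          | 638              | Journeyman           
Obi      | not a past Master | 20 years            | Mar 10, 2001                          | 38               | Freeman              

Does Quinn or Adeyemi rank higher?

Adeyemi

By standing in the guild: Castillo, Okonkwo, Andersen, Vance, Adeyemi and Obi (Freeman); then Horvat, Quinn and Ruiz (Journeyman).
Castillo, Okonkwo, Andersen, Vance, Adeyemi and Obi are each not a past Master, so the next rule applies.
Among Castillo, Okonkwo, Andersen, Vance, Adeyemi and Obi, by date of admission to current standing (later first) (reversed rule for this group): Castillo (Apr 9, 2001) before Okonkwo, Andersen, Vance, Adeyemi and Obi (Mar 10, 2001).
Among Okonkwo, Andersen, Vance, Adeyemi and Obi, by years on the livery (higher first): Okonkwo (34 years) before Andersen and Vance (30 years) before Adeyemi and Obi (20 years).
Among Andersen and Vance, alphabetically by surname: Andersen before Vance.
Among Adeyemi and Obi, alphabetically by surname: Adeyemi before Obi.
Among Horvat, Quinn and Ruiz, a past Master before not a past Master: Horvat and Quinn (a past Master) before Ruiz (not a past Master).
Horvat and Quinn both have date of admission to current standing Dec 21, 1994, so the next rule applies.
Horvat and Quinn both have years on the livery 9 years, so the next rule applies.
Among Horvat and Quinn, alphabetically by surname: Horvat before Quinn.
So Adeyemi takes precedence.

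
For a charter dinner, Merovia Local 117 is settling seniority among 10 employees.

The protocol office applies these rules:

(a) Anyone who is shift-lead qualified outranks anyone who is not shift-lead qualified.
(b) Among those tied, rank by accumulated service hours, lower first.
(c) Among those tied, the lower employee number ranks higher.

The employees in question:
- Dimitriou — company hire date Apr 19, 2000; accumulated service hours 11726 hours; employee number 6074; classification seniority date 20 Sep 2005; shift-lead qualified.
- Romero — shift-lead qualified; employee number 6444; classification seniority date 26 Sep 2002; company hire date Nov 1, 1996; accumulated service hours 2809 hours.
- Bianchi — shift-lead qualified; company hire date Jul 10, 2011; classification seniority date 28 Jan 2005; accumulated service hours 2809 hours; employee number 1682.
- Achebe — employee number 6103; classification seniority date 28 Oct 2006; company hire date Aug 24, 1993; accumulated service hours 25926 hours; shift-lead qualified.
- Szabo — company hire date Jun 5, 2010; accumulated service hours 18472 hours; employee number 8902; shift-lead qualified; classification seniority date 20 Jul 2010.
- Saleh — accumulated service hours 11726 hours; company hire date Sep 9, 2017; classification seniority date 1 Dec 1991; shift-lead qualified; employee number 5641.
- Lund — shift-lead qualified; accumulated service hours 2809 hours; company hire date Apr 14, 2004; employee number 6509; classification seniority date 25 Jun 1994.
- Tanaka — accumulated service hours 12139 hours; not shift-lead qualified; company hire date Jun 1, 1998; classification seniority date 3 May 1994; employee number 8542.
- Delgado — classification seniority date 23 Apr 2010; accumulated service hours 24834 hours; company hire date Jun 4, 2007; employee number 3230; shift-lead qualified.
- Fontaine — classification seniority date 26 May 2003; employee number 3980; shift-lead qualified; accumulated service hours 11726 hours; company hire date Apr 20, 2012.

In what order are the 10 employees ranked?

By the first rule: Bianchi, Romero, Lund, Fontaine, Saleh, Dimitriou, Szabo, Delgado and Achebe (each shift-lead qualified); then Tanaka (not shift-lead qualified).
Among Bianchi, Romero, Lund, Fontaine, Saleh, Dimitriou, Szabo, Delgado and Achebe, by accumulated service hours (lower first): Bianchi, Romero and Lund (2809 hours) before Fontaine, Saleh and Dimitriou (11726 hours) before Szabo (18472 hours) before Delgado (24834 hours) before Achebe (25926 hours).
Among Bianchi, Romero and Lund, by employee number (lower first): Bianchi (1682) before Romero (6444) before Lund (6509).
Among Fontaine, Saleh and Dimitriou, by employee number (lower first): Fontaine (3980) before Saleh (5641) before Dimitriou (6074).
Full order: Bianchi, Romero, Lund, Fontaine, Saleh, Dimitriou, Szabo, Delgado, Achebe, Tanaka.

Bianchi, Romero, Lund, Fontaine, Saleh, Dimitriou, Szabo, Delgado, Achebe, Tanaka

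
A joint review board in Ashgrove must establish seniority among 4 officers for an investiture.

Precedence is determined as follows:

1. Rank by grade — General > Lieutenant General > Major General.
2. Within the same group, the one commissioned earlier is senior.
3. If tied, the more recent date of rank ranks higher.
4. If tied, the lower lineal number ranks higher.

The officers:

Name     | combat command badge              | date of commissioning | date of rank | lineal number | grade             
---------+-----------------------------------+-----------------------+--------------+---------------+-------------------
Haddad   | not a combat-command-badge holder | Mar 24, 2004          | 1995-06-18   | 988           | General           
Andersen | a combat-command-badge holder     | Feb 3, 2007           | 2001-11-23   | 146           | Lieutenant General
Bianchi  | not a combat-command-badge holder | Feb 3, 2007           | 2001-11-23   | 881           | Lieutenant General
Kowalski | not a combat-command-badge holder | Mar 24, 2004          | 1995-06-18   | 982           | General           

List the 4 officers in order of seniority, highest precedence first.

Kowalski, Haddad, Andersen, Bianchi

By grade: Kowalski and Haddad (General); then Andersen and Bianchi (Lieutenant General).
Kowalski and Haddad both have date of commissioning Mar 24, 2004, so the next rule applies.
Kowalski and Haddad both have date of rank 1995-06-18, so the next rule applies.
Among Kowalski and Haddad, by lineal number (lower first): Kowalski (982) before Haddad (988).
Andersen and Bianchi both have date of commissioning Feb 3, 2007, so the next rule applies.
Andersen and Bianchi both have date of rank 2001-11-23, so the next rule applies.
Among Andersen and Bianchi, by lineal number (lower first): Andersen (146) before Bianchi (881).
Full order: Kowalski, Haddad, Andersen, Bianchi.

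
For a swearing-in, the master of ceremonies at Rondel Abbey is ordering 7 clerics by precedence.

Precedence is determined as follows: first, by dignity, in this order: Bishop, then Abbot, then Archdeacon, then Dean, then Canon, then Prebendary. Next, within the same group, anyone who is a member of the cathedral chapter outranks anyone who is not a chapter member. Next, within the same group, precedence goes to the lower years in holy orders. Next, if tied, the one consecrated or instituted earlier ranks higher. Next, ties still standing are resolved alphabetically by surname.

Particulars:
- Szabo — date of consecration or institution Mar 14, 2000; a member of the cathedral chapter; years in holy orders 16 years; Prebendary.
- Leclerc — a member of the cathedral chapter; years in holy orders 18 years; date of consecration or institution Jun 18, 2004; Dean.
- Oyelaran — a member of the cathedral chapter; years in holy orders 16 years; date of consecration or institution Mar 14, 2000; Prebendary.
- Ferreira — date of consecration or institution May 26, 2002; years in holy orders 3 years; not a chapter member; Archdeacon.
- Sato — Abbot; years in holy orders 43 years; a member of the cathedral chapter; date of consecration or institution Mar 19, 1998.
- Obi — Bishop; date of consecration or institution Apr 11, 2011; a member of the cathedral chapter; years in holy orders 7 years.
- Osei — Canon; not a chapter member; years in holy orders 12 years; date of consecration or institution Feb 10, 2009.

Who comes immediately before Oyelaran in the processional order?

By dignity: Obi (Bishop); then Sato (Abbot); then Ferreira (Archdeacon); then Leclerc (Dean); then Osei (Canon); then Oyelaran and Szabo (Prebendary).
Oyelaran and Szabo are each a member of the cathedral chapter, so the next rule applies.
Oyelaran and Szabo both have years in holy orders 16 years, so the next rule applies.
Oyelaran and Szabo both have date of consecration or institution Mar 14, 2000, so the next rule applies.
Among Oyelaran and Szabo, alphabetically by surname: Oyelaran before Szabo.
Order: Obi, Sato, Ferreira, Leclerc, Osei, Oyelaran, Szabo.

Osei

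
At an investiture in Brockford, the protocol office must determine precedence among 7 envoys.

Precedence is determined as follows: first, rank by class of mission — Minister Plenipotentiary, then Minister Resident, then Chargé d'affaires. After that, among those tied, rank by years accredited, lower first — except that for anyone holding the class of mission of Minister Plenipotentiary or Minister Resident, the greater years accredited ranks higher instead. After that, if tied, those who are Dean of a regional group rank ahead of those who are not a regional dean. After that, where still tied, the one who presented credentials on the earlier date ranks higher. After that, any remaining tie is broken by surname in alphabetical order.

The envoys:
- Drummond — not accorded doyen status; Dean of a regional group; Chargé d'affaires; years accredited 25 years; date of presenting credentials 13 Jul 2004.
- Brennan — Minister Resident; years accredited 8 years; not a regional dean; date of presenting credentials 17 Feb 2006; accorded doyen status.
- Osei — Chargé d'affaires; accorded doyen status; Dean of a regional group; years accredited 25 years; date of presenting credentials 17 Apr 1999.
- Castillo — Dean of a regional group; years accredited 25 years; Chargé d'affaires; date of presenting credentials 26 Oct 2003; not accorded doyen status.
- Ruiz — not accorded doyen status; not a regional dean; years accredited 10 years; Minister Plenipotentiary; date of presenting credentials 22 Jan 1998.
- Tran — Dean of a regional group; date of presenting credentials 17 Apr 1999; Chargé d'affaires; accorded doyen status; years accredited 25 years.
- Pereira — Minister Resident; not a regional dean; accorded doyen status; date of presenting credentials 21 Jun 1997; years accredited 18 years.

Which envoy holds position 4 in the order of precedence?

By class of mission: Ruiz (Minister Plenipotentiary); then Pereira and Brennan (Minister Resident); then Osei, Tran, Castillo and Drummond (Chargé d'affaires).
Among Pereira and Brennan, by years accredited (higher first) (reversed rule for this group): Pereira (18 years) before Brennan (8 years).
Osei, Tran, Castillo and Drummond all have years accredited 25 years, so the next rule applies.
Osei, Tran, Castillo and Drummond are each Dean of a regional group, so the next rule applies.
Among Osei, Tran, Castillo and Drummond, by date of presenting credentials (earlier first): Osei and Tran (17 Apr 1999) before Castillo (26 Oct 2003) before Drummond (13 Jul 2004).
Among Osei and Tran, alphabetically by surname: Osei before Tran.
Order: Ruiz, Pereira, Brennan, Osei, Tran, Castillo, Drummond.

Osei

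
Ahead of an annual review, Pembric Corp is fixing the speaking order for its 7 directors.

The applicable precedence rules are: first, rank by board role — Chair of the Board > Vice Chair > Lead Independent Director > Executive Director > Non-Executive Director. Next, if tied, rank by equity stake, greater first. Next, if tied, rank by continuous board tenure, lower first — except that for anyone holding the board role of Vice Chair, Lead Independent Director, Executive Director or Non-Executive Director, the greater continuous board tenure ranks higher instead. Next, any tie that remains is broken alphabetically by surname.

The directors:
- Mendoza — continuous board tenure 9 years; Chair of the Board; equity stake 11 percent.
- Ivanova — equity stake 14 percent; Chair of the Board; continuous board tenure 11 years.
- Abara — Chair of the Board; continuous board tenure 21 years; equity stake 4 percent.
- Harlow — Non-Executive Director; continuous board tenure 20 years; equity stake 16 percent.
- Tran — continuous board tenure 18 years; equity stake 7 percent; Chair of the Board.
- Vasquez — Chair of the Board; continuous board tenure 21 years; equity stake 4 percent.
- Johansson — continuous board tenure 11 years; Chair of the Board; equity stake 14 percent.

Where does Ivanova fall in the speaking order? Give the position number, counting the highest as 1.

By board role: Ivanova, Johansson, Mendoza, Tran, Abara and Vasquez (Chair of the Board); then Harlow (Non-Executive Director).
Among Ivanova, Johansson, Mendoza, Tran, Abara and Vasquez, by equity stake (higher first): Ivanova and Johansson (14 percent) before Mendoza (11 percent) before Tran (7 percent) before Abara and Vasquez (4 percent).
Ivanova and Johansson both have continuous board tenure 11 years, so the next rule applies.
Among Ivanova and Johansson, alphabetically by surname: Ivanova before Johansson.
Abara and Vasquez both have continuous board tenure 21 years, so the next rule applies.
Among Abara and Vasquez, alphabetically by surname: Abara before Vasquez.
Order: Ivanova, Johansson, Mendoza, Tran, Abara, Vasquez, Harlow. So position 1.

1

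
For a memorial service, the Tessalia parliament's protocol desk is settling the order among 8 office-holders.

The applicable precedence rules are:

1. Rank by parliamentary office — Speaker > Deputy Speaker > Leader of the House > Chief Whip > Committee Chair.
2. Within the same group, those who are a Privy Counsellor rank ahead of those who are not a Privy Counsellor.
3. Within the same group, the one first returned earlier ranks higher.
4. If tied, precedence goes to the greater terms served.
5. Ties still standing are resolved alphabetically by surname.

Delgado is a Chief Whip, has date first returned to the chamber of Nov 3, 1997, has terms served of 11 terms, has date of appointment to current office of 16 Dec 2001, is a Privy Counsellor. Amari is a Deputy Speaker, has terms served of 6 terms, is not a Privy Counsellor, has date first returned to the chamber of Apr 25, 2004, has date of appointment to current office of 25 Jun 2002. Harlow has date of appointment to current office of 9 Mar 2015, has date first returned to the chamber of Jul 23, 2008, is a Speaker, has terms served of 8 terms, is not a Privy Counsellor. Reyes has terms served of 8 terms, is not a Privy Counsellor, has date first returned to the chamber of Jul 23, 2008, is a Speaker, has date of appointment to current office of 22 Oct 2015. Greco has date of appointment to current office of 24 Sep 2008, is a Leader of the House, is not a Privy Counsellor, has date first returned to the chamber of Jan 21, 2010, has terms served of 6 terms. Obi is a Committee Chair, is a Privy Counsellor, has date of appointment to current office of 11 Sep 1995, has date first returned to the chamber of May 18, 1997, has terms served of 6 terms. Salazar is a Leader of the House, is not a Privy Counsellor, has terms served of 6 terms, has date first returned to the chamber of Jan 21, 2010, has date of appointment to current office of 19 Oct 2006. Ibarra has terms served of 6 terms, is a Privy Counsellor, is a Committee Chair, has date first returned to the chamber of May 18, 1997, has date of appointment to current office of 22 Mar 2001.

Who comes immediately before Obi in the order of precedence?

Ibarra

By parliamentary office: Harlow and Reyes (Speaker); then Amari (Deputy Speaker); then Greco and Salazar (Leader of the House); then Delgado (Chief Whip); then Ibarra and Obi (Committee Chair).
Harlow and Reyes are each not a Privy Counsellor, so the next rule applies.
Harlow and Reyes both have date first returned to the chamber Jul 23, 2008, so the next rule applies.
Harlow and Reyes both have terms served 8 terms, so the next rule applies.
Among Harlow and Reyes, alphabetically by surname: Harlow before Reyes.
Greco and Salazar are each not a Privy Counsellor, so the next rule applies.
Greco and Salazar both have date first returned to the chamber Jan 21, 2010, so the next rule applies.
Greco and Salazar both have terms served 6 terms, so the next rule applies.
Among Greco and Salazar, alphabetically by surname: Greco before Salazar.
Ibarra and Obi are each a Privy Counsellor, so the next rule applies.
Ibarra and Obi both have date first returned to the chamber May 18, 1997, so the next rule applies.
Ibarra and Obi both have terms served 6 terms, so the next rule applies.
Among Ibarra and Obi, alphabetically by surname: Ibarra before Obi.
Order: Harlow, Reyes, Amari, Greco, Salazar, Delgado, Ibarra, Obi.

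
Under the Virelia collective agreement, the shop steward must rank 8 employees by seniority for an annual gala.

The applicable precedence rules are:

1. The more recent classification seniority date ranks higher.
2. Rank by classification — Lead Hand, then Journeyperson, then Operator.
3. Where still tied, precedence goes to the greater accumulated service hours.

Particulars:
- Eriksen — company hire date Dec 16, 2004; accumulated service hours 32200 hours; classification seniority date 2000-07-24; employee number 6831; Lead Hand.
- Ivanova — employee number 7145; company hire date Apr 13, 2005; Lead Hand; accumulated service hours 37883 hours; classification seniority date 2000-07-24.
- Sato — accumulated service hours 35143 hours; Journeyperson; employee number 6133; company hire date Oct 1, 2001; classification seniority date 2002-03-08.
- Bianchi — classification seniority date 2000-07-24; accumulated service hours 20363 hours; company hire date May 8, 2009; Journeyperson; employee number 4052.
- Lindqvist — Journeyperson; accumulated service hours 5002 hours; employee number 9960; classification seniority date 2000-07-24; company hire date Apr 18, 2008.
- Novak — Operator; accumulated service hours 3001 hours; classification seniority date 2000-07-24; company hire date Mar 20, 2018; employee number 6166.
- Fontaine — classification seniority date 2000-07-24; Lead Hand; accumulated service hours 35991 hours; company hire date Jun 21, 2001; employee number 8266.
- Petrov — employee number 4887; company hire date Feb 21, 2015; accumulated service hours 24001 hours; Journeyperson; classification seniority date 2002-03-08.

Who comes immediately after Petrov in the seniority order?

By classification seniority date (later first): Sato and Petrov (both 2002-03-08); then Ivanova, Fontaine, Eriksen, Bianchi, Lindqvist and Novak (each 2000-07-24).
Sato and Petrov are each Journeyperson, so the next rule applies.
Among Sato and Petrov, by accumulated service hours (higher first): Sato (35143 hours) before Petrov (24001 hours).
Among Ivanova, Fontaine, Eriksen, Bianchi, Lindqvist and Novak, by classification: Ivanova, Fontaine and Eriksen (Lead Hand) before Bianchi and Lindqvist (Journeyperson) before Novak (Operator).
Among Ivanova, Fontaine and Eriksen, by accumulated service hours (higher first): Ivanova (37883 hours) before Fontaine (35991 hours) before Eriksen (32200 hours).
Among Bianchi and Lindqvist, by accumulated service hours (higher first): Bianchi (20363 hours) before Lindqvist (5002 hours).
Order: Sato, Petrov, Ivanova, Fontaine, Eriksen, Bianchi, Lindqvist, Novak.

Ivanova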